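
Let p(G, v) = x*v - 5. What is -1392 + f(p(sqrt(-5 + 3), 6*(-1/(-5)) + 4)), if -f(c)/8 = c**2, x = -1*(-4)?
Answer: -84728/25 ≈ -3389.1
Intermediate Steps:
x = 4
p(G, v) = -5 + 4*v (p(G, v) = 4*v - 5 = -5 + 4*v)
f(c) = -8*c**2
-1392 + f(p(sqrt(-5 + 3), 6*(-1/(-5)) + 4)) = -1392 - 8*(-5 + 4*(6*(-1/(-5)) + 4))**2 = -1392 - 8*(-5 + 4*(6*(-1*(-1/5)) + 4))**2 = -1392 - 8*(-5 + 4*(6*(1/5) + 4))**2 = -1392 - 8*(-5 + 4*(6/5 + 4))**2 = -1392 - 8*(-5 + 4*(26/5))**2 = -1392 - 8*(-5 + 104/5)**2 = -1392 - 8*(79/5)**2 = -1392 - 8*6241/25 = -1392 - 49928/25 = -84728/25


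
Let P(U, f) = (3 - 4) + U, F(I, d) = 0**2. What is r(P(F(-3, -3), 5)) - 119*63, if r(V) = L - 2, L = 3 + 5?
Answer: -7491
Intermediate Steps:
L = 8
F(I, d) = 0
P(U, f) = -1 + U
r(V) = 6 (r(V) = 8 - 2 = 6)
r(P(F(-3, -3), 5)) - 119*63 = 6 - 119*63 = 6 - 7497 = -7491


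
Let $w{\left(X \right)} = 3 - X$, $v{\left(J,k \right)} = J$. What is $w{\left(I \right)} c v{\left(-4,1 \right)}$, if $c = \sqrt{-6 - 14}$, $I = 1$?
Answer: $- 16 i \sqrt{5} \approx - 35.777 i$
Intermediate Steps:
$c = 2 i \sqrt{5}$ ($c = \sqrt{-20} = 2 i \sqrt{5} \approx 4.4721 i$)
$w{\left(I \right)} c v{\left(-4,1 \right)} = \left(3 - 1\right) 2 i \sqrt{5} \left(-4\right) = 2 \cdot 2 i \sqrt{5} \left(-4\right) = 4 i \sqrt{5} \left(-4\right) = - 16 i \sqrt{5}$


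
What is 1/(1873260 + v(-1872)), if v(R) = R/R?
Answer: 1/1873261 ≈ 5.3383e-7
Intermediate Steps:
v(R) = 1
1/(1873260 + v(-1872)) = 1/(1873260 + 1) = 1/1873261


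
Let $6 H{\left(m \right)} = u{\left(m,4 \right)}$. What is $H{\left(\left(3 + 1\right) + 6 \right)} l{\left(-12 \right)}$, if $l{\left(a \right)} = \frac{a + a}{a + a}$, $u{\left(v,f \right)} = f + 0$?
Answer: $\frac{2}{3} \approx 0.66667$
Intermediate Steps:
$u{\left(v,f \right)} = f$
$l{\left(a \right)} = 1$ ($l{\left(a \right)} = \frac{2 a}{2 a} = 2 a \frac{1}{2 a} = 1$)
$H{\left(m \right)} = \frac{2}{3}$ ($H{\left(m \right)} = \frac{1}{6} \cdot 4 = \frac{2}{3}$)
$H{\left(\left(3 + 1\right) + 6 \right)} l{\left(-12 \right)} = \frac{2}{3} \cdot 1 = \frac{2}{3}$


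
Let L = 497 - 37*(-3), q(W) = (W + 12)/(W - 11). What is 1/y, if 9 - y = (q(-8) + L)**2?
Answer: -361/133353055 ≈ -2.7071e-6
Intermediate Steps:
q(W) = (12 + W)/(-11 + W)
L = 608 (L = 497 + 111 = 608)
y = -133353055/361 (y = 9 - ((12 - 8)/(-11 - 8) + 608)**2 = 9 - (4/(-19) + 608)**2 = 9 - (-1/19*4 + 608)**2 = 9 - (-4/19 + 608)**2 = 9 - (11548/19)**2 = 9 - 1*133356304/361 = 9 - 133356304/361 = -133353055/361 ≈ -3.6940e+5)
1/y = 1/(-133353055/361) = -361/133353055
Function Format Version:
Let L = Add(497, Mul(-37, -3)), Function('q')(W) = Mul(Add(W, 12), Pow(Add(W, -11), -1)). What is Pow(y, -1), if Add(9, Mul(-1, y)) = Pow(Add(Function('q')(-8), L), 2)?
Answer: Rational(-361, 133353055) ≈ -2.7071e-6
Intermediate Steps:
Function('q')(W) = Mul(Pow(Add(-11, W), -1), Add(12, W)) (Function('q')(W) = Mul(Add(12, W), Pow(Add(-11, W), -1)) = Mul(Pow(Add(-11, W), -1), Add(12, W)))
L = 608 (L = Add(497, 111) = 608)
y = Rational(-133353055, 361) (y = Add(9, Mul(-1, Pow(Add(Mul(Pow(Add(-11, -8), -1), Add(12, -8)), 608), 2))) = Add(9, Mul(-1, Pow(Add(Mul(Pow(-19, -1), 4), 608), 2))) = Add(9, Mul(-1, Pow(Add(Mul(Rational(-1, 19), 4), 608), 2))) = Add(9, Mul(-1, Pow(Add(Rational(-4, 19), 608), 2))) = Add(9, Mul(-1, Pow(Rational(11548, 19), 2))) = Add(9, Mul(-1, Rational(133356304, 361))) = Add(9, Rational(-133356304, 361)) = Rational(-133353055, 361) ≈ -3.6940e+5)
Pow(y, -1) = Pow(Rational(-133353055, 361), -1) = Rational(-361, 133353055)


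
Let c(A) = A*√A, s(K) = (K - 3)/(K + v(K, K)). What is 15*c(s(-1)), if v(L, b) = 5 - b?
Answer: -24*I*√5/5 ≈ -10.733*I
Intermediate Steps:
s(K) = -⅗ + K/5 (s(K) = (K - 3)/(K + (5 - K)) = (-3 + K)/5 = (-3 + K)*(⅕) = -⅗ + K/5)
c(A) = A^(3/2)
15*c(s(-1)) = 15*(-⅗ + (⅕)*(-1))^(3/2) = 15*(-⅗ - ⅕)^(3/2) = 15*(-⅘)^(3/2) = 15*(-8*I*√5/25) = -24*I*√5/5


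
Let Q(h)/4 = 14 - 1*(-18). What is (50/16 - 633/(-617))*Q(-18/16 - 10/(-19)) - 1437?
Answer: -558805/617 ≈ -905.68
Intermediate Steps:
Q(h) = 128 (Q(h) = 4*(14 - 1*(-18)) = 4*(14 + 18) = 4*32 = 128)
(50/16 - 633/(-617))*Q(-18/16 - 10/(-19)) - 1437 = (50/16 - 633/(-617))*128 - 1437 = (50*(1/16) - 633*(-1/617))*128 - 1437 = (25/8 + 633/617)*128 - 1437 = (20489/4936)*128 - 1437 = 327824/617 - 1437 = -558805/617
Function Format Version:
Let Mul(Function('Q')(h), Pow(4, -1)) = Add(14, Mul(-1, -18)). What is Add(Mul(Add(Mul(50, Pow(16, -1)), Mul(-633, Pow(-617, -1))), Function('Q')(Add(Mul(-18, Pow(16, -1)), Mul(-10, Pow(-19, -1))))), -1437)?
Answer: Rational(-558805, 617) ≈ -905.68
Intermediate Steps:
Function('Q')(h) = 128 (Function('Q')(h) = Mul(4, Add(14, Mul(-1, -18))) = Mul(4, Add(14, 18)) = Mul(4, 32) = 128)
Add(Mul(Add(Mul(50, Pow(16, -1)), Mul(-633, Pow(-617, -1))), Function('Q')(Add(Mul(-18, Pow(16, -1)), Mul(-10, Pow(-19, -1))))), -1437) = Add(Mul(Add(Mul(50, Pow(16, -1)), Mul(-633, Pow(-617, -1))), 128), -1437) = Add(Mul(Add(Mul(50, Rational(1, 16)), Mul(-633, Rational(-1, 617))), 128), -1437) = Add(Mul(Add(Rational(25, 8), Rational(633, 617)), 128), -1437) = Add(Mul(Rational(20489, 4936), 128), -1437) = Add(Rational(327824, 617), -1437) = Rational(-558805, 617)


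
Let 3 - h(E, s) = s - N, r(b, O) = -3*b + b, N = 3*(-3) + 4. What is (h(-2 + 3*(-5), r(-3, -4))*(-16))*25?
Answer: 3200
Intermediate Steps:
N = -5 (N = -9 + 4 = -5)
r(b, O) = -2*b
h(E, s) = -2 - s (h(E, s) = 3 - (s - 1*(-5)) = 3 - (s + 5) = 3 - (5 + s) = 3 + (-5 - s) = -2 - s)
(h(-2 + 3*(-5), r(-3, -4))*(-16))*25 = ((-2 - (-2)*(-3))*(-16))*25 = ((-2 - 1*6)*(-16))*25 = ((-2 - 6)*(-16))*25 = -8*(-16)*25 = 128*25 = 3200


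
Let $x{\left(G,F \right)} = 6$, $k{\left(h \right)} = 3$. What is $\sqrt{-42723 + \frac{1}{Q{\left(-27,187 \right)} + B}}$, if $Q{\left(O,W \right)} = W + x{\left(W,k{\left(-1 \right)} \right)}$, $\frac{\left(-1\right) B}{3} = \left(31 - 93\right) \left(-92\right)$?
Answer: $\frac{i \sqrt{12229568180522}}{16919} \approx 206.7 i$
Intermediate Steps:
$B = -17112$ ($B = - 3 \left(31 - 93\right) \left(-92\right) = - 3 \left(\left(-62\right) \left(-92\right)\right) = \left(-3\right) 5704 = -17112$)
$Q{\left(O,W \right)} = 6 + W$ ($Q{\left(O,W \right)} = W + 6 = 6 + W$)
$\sqrt{-42723 + \frac{1}{Q{\left(-27,187 \right)} + B}} = \sqrt{-42723 + \frac{1}{\left(6 + 187\right) - 17112}} = \sqrt{-42723 + \frac{1}{193 - 17112}} = \sqrt{-42723 + \frac{1}{-16919}} = \sqrt{-42723 - \frac{1}{16919}} = \sqrt{- \frac{722830438}{16919}} = \frac{i \sqrt{12229568180522}}{16919}$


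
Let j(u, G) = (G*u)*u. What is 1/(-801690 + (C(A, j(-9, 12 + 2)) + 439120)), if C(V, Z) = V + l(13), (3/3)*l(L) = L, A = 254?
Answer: -1/362303 ≈ -2.7601e-6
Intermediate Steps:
l(L) = L
j(u, G) = G*u²
C(V, Z) = 13 + V (C(V, Z) = V + 13 = 13 + V)
1/(-801690 + (C(A, j(-9, 12 + 2)) + 439120)) = 1/(-801690 + ((13 + 254) + 439120)) = 1/(-801690 + (267 + 439120)) = 1/(-801690 + 439387) = 1/(-362303) = -1/362303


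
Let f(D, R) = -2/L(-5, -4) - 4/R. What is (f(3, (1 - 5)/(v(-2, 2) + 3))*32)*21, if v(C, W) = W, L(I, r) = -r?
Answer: 3024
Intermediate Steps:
f(D, R) = -1/2 - 4/R (f(D, R) = -2/((-1*(-4))) - 4/R = -2/4 - 4/R = -2*1/4 - 4/R = -1/2 - 4/R)
(f(3, (1 - 5)/(v(-2, 2) + 3))*32)*21 = (((-8 - (1 - 5)/(2 + 3))/(2*(((1 - 5)/(2 + 3)))))*32)*21 = (((-8 - (-4)/5)/(2*((-4/5))))*32)*21 = (((-8 - (-4)/5)/(2*((-4*1/5))))*32)*21 = (((-8 - 1*(-4/5))/(2*(-4/5)))*32)*21 = (((1/2)*(-5/4)*(-8 + 4/5))*32)*21 = (((1/2)*(-5/4)*(-36/5))*32)*21 = ((9/2)*32)*21 = 144*21 = 3024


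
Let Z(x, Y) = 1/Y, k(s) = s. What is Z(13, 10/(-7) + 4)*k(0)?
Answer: 0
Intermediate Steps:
Z(13, 10/(-7) + 4)*k(0) = 0/(10/(-7) + 4) = 0/(10*(-1/7) + 4) = 0/(-10/7 + 4) = 0/(18/7) = (7/18)*0 = 0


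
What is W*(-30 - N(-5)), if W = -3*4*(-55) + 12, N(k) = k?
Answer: -16800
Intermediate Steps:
W = 672 (W = -12*(-55) + 12 = 660 + 12 = 672)
W*(-30 - N(-5)) = 672*(-30 - 1*(-5)) = 672*(-30 + 5) = 672*(-25) = -16800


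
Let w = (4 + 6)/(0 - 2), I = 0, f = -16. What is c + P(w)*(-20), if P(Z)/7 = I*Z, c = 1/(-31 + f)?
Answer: -1/47 ≈ -0.021277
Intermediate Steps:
c = -1/47 (c = 1/(-31 - 16) = 1/(-47) = -1/47 ≈ -0.021277)
w = -5 (w = 10/(-2) = 10*(-1/2) = -5)
P(Z) = 0 (P(Z) = 7*(0*Z) = 7*0 = 0)
c + P(w)*(-20) = -1/47 + 0*(-20) = -1/47 + 0 = -1/47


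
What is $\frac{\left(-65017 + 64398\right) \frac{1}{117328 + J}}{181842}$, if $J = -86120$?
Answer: $- \frac{619}{5674925136} \approx -1.0908 \cdot 10^{-7}$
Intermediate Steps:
$\frac{\left(-65017 + 64398\right) \frac{1}{117328 + J}}{181842} = \frac{\left(-65017 + 64398\right) \frac{1}{117328 - 86120}}{181842} = - \frac{619}{31208} \cdot \frac{1}{181842} = \left(-619\right) \frac{1}{31208} \cdot \frac{1}{181842} = \left(- \frac{619}{31208}\right) \frac{1}{181842} = - \frac{619}{5674925136}$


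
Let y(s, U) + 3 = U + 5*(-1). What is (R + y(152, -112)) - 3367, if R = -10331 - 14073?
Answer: -27891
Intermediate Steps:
y(s, U) = -8 + U (y(s, U) = -3 + (U + 5*(-1)) = -3 + (U - 5) = -3 + (-5 + U) = -8 + U)
R = -24404
(R + y(152, -112)) - 3367 = (-24404 + (-8 - 112)) - 3367 = (-24404 - 120) - 3367 = -24524 - 3367 = -27891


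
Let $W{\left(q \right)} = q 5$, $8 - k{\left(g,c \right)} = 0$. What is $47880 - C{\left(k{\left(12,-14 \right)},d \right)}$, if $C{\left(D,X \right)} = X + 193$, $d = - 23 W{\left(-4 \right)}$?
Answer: $47227$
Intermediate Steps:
$k{\left(g,c \right)} = 8$ ($k{\left(g,c \right)} = 8 - 0 = 8 + 0 = 8$)
$W{\left(q \right)} = 5 q$
$d = 460$ ($d = - 23 \cdot 5 \left(-4\right) = \left(-23\right) \left(-20\right) = 460$)
$C{\left(D,X \right)} = 193 + X$
$47880 - C{\left(k{\left(12,-14 \right)},d \right)} = 47880 - \left(193 + 460\right) = 47880 - 653 = 47227$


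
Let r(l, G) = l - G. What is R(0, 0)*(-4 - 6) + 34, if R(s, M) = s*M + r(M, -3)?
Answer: 4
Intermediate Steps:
R(s, M) = 3 + M + M*s (R(s, M) = s*M + (M - 1*(-3)) = M*s + (M + 3) = M*s + (3 + M) = 3 + M + M*s)
R(0, 0)*(-4 - 6) + 34 = (3 + 0 + 0*0)*(-4 - 6) + 34 = (3 + 0 + 0)*(-10) + 34 = 3*(-10) + 34 = -30 + 34 = 4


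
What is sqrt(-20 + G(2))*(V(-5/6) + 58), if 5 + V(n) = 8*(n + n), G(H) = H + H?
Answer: 476*I/3 ≈ 158.67*I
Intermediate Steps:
G(H) = 2*H
V(n) = -5 + 16*n (V(n) = -5 + 8*(n + n) = -5 + 8*(2*n) = -5 + 16*n)
sqrt(-20 + G(2))*(V(-5/6) + 58) = sqrt(-20 + 2*2)*((-5 + 16*(-5/6)) + 58) = sqrt(-20 + 4)*((-5 + 16*(-5*1/6)) + 58) = sqrt(-16)*((-5 + 16*(-5/6)) + 58) = (4*I)*((-5 - 40/3) + 58) = (4*I)*(-55/3 + 58) = (4*I)*(119/3) = 476*I/3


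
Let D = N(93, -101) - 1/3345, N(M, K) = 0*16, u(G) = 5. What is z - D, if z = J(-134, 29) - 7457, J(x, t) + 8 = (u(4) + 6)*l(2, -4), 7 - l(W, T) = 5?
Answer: -24896834/3345 ≈ -7443.0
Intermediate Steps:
N(M, K) = 0
l(W, T) = 2 (l(W, T) = 7 - 1*5 = 7 - 5 = 2)
J(x, t) = 14 (J(x, t) = -8 + (5 + 6)*2 = -8 + 11*2 = -8 + 22 = 14)
D = -1/3345 (D = 0 - 1/3345 = -1/3345 ≈ -0.00029895)
z = -7443 (z = 14 - 7457 = -7443)
z - D = -7443 - 1*(-1/3345) = -7443 + 1/3345 = -24896834/3345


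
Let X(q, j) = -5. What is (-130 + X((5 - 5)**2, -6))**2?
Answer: 18225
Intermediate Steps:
(-130 + X((5 - 5)**2, -6))**2 = (-130 - 5)**2 = (-135)**2 = 18225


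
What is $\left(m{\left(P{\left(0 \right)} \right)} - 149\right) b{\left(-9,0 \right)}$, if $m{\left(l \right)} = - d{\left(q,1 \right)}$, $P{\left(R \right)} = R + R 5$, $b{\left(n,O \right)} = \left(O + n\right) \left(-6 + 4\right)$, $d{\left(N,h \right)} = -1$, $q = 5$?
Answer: $-2664$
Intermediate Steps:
$b{\left(n,O \right)} = - 2 O - 2 n$ ($b{\left(n,O \right)} = \left(O + n\right) \left(-2\right) = - 2 O - 2 n$)
$P{\left(R \right)} = 6 R$ ($P{\left(R \right)} = R + 5 R = 6 R$)
$m{\left(l \right)} = 1$ ($m{\left(l \right)} = \left(-1\right) \left(-1\right) = 1$)
$\left(m{\left(P{\left(0 \right)} \right)} - 149\right) b{\left(-9,0 \right)} = \left(1 - 149\right) \left(\left(-2\right) 0 - -18\right) = - 148 \left(0 + 18\right) = \left(-148\right) 18 = -2664$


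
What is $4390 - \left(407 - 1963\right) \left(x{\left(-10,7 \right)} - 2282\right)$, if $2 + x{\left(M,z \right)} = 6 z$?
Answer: $-3484162$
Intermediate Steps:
$x{\left(M,z \right)} = -2 + 6 z$
$4390 - \left(407 - 1963\right) \left(x{\left(-10,7 \right)} - 2282\right) = 4390 - \left(407 - 1963\right) \left(\left(-2 + 6 \cdot 7\right) - 2282\right) = 4390 - - 1556 \left(\left(-2 + 42\right) - 2282\right) = 4390 - - 1556 \left(40 - 2282\right) = 4390 - \left(-1556\right) \left(-2242\right) = 4390 - 3488552 = -3484162$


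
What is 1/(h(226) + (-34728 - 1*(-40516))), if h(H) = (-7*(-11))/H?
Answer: 226/1308165 ≈ 0.00017276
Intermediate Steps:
h(H) = 77/H
1/(h(226) + (-34728 - 1*(-40516))) = 1/(77/226 + (-34728 - 1*(-40516))) = 1/(77*(1/226) + (-34728 + 40516)) = 1/(77/226 + 5788) = 1/(1308165/226) = 226/1308165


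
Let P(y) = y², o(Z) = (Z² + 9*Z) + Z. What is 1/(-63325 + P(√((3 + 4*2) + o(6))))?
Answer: -1/63218 ≈ -1.5818e-5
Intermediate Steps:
o(Z) = Z² + 10*Z
1/(-63325 + P(√((3 + 4*2) + o(6)))) = 1/(-63325 + (√((3 + 4*2) + 6*(10 + 6)))²) = 1/(-63325 + (√((3 + 8) + 6*16))²) = 1/(-63325 + (√(11 + 96))²) = 1/(-63325 + (√107)²) = 1/(-63325 + 107) = 1/(-63218) = -1/63218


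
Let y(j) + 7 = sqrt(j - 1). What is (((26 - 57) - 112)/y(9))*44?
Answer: 44044/41 + 12584*sqrt(2)/41 ≈ 1508.3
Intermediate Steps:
y(j) = -7 + sqrt(-1 + j) (y(j) = -7 + sqrt(j - 1) = -7 + sqrt(-1 + j))
(((26 - 57) - 112)/y(9))*44 = (((26 - 57) - 112)/(-7 + sqrt(-1 + 9)))*44 = ((-31 - 112)/(-7 + sqrt(8)))*44 = -143/(-7 + 2*sqrt(2))*44 = -6292/(-7 + 2*sqrt(2))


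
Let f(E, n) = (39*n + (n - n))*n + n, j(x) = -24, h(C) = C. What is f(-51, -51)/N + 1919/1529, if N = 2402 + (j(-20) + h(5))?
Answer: 159595229/3643607 ≈ 43.801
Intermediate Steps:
f(E, n) = n + 39*n² (f(E, n) = (39*n + 0)*n + n = (39*n)*n + n = 39*n² + n = n + 39*n²)
N = 2383 (N = 2402 + (-24 + 5) = 2402 - 19 = 2383)
f(-51, -51)/N + 1919/1529 = -51*(1 + 39*(-51))/2383 + 1919/1529 = -51*(1 - 1989)*(1/2383) + 1919*(1/1529) = -51*(-1988)*(1/2383) + 1919/1529 = 101388*(1/2383) + 1919/1529 = 101388/2383 + 1919/1529 = 159595229/3643607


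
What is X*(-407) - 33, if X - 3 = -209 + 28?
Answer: 72413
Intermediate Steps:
X = -178 (X = 3 + (-209 + 28) = 3 - 181 = -178)
X*(-407) - 33 = -178*(-407) - 33 = 72446 - 33 = 72413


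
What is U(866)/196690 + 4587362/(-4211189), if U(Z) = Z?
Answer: -26430627709/24361728365 ≈ -1.0849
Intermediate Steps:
U(866)/196690 + 4587362/(-4211189) = 866/196690 + 4587362/(-4211189) = 866*(1/196690) + 4587362*(-1/4211189) = 433/98345 - 4587362/4211189 = -26430627709/24361728365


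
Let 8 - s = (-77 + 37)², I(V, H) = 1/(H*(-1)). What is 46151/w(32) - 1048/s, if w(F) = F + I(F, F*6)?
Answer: 1764142141/1222457 ≈ 1443.1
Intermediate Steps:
I(V, H) = -1/H (I(V, H) = 1/(-H) = -1/H)
s = -1592 (s = 8 - (-77 + 37)² = 8 - 1*(-40)² = 8 - 1*1600 = 8 - 1600 = -1592)
w(F) = F - 1/(6*F) (w(F) = F - 1/(F*6) = F - 1/(6*F))
46151/w(32) - 1048/s = 46151/(32 - ⅙/32) - 1048/(-1592) = 46151/(32 - ⅙*1/32) - 1048*(-1/1592) = 46151/(32 - 1/192) + 131/199 = 46151/(6143/192) + 131/199 = 46151*(192/6143) + 131/199 = 8860992/6143 + 131/199 = 1764142141/1222457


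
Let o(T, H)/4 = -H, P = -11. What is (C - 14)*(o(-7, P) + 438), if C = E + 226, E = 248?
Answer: 221720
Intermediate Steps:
o(T, H) = -4*H (o(T, H) = 4*(-H) = -4*H)
C = 474 (C = 248 + 226 = 474)
(C - 14)*(o(-7, P) + 438) = (474 - 14)*(-4*(-11) + 438) = 460*(44 + 438) = 460*482 = 221720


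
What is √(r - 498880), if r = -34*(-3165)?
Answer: I*√391270 ≈ 625.52*I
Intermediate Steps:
r = 107610
√(r - 498880) = √(107610 - 498880) = √(-391270) = I*√391270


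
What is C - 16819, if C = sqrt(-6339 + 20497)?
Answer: -16819 + sqrt(14158) ≈ -16700.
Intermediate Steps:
C = sqrt(14158) ≈ 118.99
C - 16819 = sqrt(14158) - 16819 = -16819 + sqrt(14158)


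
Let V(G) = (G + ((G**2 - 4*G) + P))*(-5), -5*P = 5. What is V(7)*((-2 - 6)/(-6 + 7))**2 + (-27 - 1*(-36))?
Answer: -8631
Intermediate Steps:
P = -1 (P = -1/5*5 = -1)
V(G) = 5 - 5*G**2 + 15*G (V(G) = (G + ((G**2 - 4*G) - 1))*(-5) = (G + (-1 + G**2 - 4*G))*(-5) = (-1 + G**2 - 3*G)*(-5) = 5 - 5*G**2 + 15*G)
V(7)*((-2 - 6)/(-6 + 7))**2 + (-27 - 1*(-36)) = (5 - 5*7**2 + 15*7)*((-2 - 6)/(-6 + 7))**2 + (-27 - 1*(-36)) = (5 - 5*49 + 105)*(-8/1)**2 + (-27 + 36) = (5 - 245 + 105)*(-8*1)**2 + 9 = -135*(-8)**2 + 9 = -135*64 + 9 = -8640 + 9 = -8631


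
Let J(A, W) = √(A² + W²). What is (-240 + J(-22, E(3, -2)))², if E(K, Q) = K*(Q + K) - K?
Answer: 47524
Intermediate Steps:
E(K, Q) = -K + K*(K + Q) (E(K, Q) = K*(K + Q) - K = -K + K*(K + Q))
(-240 + J(-22, E(3, -2)))² = (-240 + √((-22)² + (3*(-1 + 3 - 2))²))² = (-240 + √(484 + (3*0)²))² = (-240 + √(484 + 0²))² = (-240 + √(484 + 0))² = (-240 + √484)² = (-240 + 22)² = (-218)² = 47524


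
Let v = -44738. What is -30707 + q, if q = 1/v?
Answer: -1373769767/44738 ≈ -30707.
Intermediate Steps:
q = -1/44738 (q = 1/(-44738) = -1/44738 ≈ -2.2352e-5)
-30707 + q = -30707 - 1/44738 = -1373769767/44738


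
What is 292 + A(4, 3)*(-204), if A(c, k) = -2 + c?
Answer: -116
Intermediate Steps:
292 + A(4, 3)*(-204) = 292 + (-2 + 4)*(-204) = 292 + 2*(-204) = 292 - 408 = -116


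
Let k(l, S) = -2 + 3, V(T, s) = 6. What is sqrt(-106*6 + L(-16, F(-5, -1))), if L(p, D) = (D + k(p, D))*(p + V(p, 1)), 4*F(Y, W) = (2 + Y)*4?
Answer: 2*I*sqrt(154) ≈ 24.819*I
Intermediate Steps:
k(l, S) = 1
F(Y, W) = 2 + Y (F(Y, W) = ((2 + Y)*4)/4 = (8 + 4*Y)/4 = 2 + Y)
L(p, D) = (1 + D)*(6 + p) (L(p, D) = (D + 1)*(p + 6) = (1 + D)*(6 + p))
sqrt(-106*6 + L(-16, F(-5, -1))) = sqrt(-106*6 + (6 - 16 + 6*(2 - 5) + (2 - 5)*(-16))) = sqrt(-636 + (6 - 16 + 6*(-3) - 3*(-16))) = sqrt(-636 + (6 - 16 - 18 + 48)) = sqrt(-636 + 20) = sqrt(-616) = 2*I*sqrt(154)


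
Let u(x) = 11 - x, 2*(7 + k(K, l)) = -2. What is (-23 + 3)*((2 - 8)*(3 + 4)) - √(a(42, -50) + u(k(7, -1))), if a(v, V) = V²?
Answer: 840 - √2519 ≈ 789.81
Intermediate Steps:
k(K, l) = -8 (k(K, l) = -7 + (½)*(-2) = -7 - 1 = -8)
(-23 + 3)*((2 - 8)*(3 + 4)) - √(a(42, -50) + u(k(7, -1))) = (-23 + 3)*((2 - 8)*(3 + 4)) - √((-50)² + (11 - 1*(-8))) = -(-120)*7 - √(2500 + (11 + 8)) = -20*(-42) - √(2500 + 19) = 840 - √2519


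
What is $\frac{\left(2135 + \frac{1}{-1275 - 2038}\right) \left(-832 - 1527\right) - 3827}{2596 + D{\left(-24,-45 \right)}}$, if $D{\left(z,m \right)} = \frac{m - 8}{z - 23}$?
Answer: $- \frac{784828796739}{404401345} \approx -1940.7$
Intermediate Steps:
$D{\left(z,m \right)} = \frac{-8 + m}{-23 + z}$
$\frac{\left(2135 + \frac{1}{-1275 - 2038}\right) \left(-832 - 1527\right) - 3827}{2596 + D{\left(-24,-45 \right)}} = \frac{\left(2135 + \frac{1}{-1275 - 2038}\right) \left(-832 - 1527\right) - 3827}{2596 + \frac{-8 - 45}{-23 - 24}} = \frac{\left(2135 + \frac{1}{-3313}\right) \left(-2359\right) - 3827}{2596 + \frac{1}{-47} \left(-53\right)} = \frac{\left(2135 - \frac{1}{3313}\right) \left(-2359\right) - 3827}{2596 - - \frac{53}{47}} = \frac{\frac{7073254}{3313} \left(-2359\right) - 3827}{2596 + \frac{53}{47}} = \frac{- \frac{16685806186}{3313} - 3827}{\frac{122065}{47}} = \left(- \frac{16698485037}{3313}\right) \frac{47}{122065} = - \frac{784828796739}{404401345}$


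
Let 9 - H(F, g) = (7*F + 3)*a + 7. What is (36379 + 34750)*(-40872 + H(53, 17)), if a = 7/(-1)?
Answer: -2720826508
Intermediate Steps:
a = -7 (a = 7*(-1) = -7)
H(F, g) = 23 + 49*F (H(F, g) = 9 - ((7*F + 3)*(-7) + 7) = 9 - ((3 + 7*F)*(-7) + 7) = 9 - ((-21 - 49*F) + 7) = 9 - (-14 - 49*F) = 9 + (14 + 49*F) = 23 + 49*F)
(36379 + 34750)*(-40872 + H(53, 17)) = (36379 + 34750)*(-40872 + (23 + 49*53)) = 71129*(-40872 + (23 + 2597)) = 71129*(-40872 + 2620) = 71129*(-38252) = -2720826508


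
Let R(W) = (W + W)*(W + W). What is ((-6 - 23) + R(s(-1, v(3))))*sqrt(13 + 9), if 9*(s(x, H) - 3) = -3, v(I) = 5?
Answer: -5*sqrt(22)/9 ≈ -2.6058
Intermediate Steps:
s(x, H) = 8/3 (s(x, H) = 3 + (1/9)*(-3) = 3 - 1/3 = 8/3)
R(W) = 4*W**2 (R(W) = (2*W)*(2*W) = 4*W**2)
((-6 - 23) + R(s(-1, v(3))))*sqrt(13 + 9) = ((-6 - 23) + 4*(8/3)**2)*sqrt(13 + 9) = (-29 + 4*(64/9))*sqrt(22) = (-29 + 256/9)*sqrt(22) = -5*sqrt(22)/9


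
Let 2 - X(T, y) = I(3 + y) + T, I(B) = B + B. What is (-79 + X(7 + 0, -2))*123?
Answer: -10578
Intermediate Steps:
I(B) = 2*B
X(T, y) = -4 - T - 2*y (X(T, y) = 2 - (2*(3 + y) + T) = 2 - ((6 + 2*y) + T) = 2 - (6 + T + 2*y) = 2 + (-6 - T - 2*y) = -4 - T - 2*y)
(-79 + X(7 + 0, -2))*123 = (-79 + (-4 - (7 + 0) - 2*(-2)))*123 = (-79 + (-4 - 1*7 + 4))*123 = (-79 + (-4 - 7 + 4))*123 = (-79 - 7)*123 = -86*123 = -10578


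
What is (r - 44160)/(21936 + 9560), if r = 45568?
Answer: 176/3937 ≈ 0.044704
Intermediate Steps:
(r - 44160)/(21936 + 9560) = (45568 - 44160)/(21936 + 9560) = 1408/31496 = 1408*(1/31496) = 176/3937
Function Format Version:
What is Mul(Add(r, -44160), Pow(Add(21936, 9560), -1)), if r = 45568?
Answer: Rational(176, 3937) ≈ 0.044704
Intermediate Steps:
Mul(Add(r, -44160), Pow(Add(21936, 9560), -1)) = Mul(Add(45568, -44160), Pow(Add(21936, 9560), -1)) = Mul(1408, Pow(31496, -1)) = Mul(1408, Rational(1, 31496)) = Rational(176, 3937)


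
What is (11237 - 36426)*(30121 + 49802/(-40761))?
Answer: -30924844595731/40761 ≈ -7.5869e+8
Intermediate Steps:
(11237 - 36426)*(30121 + 49802/(-40761)) = -25189*(30121 + 49802*(-1/40761)) = -25189*(30121 - 49802/40761) = -25189*1227712279/40761 = -30924844595731/40761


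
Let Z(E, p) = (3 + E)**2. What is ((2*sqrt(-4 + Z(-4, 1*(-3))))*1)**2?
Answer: -12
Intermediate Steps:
((2*sqrt(-4 + Z(-4, 1*(-3))))*1)**2 = ((2*sqrt(-4 + (3 - 4)**2))*1)**2 = ((2*sqrt(-4 + (-1)**2))*1)**2 = ((2*sqrt(-4 + 1))*1)**2 = ((2*sqrt(-3))*1)**2 = ((2*(I*sqrt(3)))*1)**2 = ((2*I*sqrt(3))*1)**2 = (2*I*sqrt(3))**2 = -12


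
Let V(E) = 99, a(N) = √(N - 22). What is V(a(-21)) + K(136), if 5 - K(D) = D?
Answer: -32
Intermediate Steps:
a(N) = √(-22 + N)
K(D) = 5 - D
V(a(-21)) + K(136) = 99 + (5 - 1*136) = 99 + (5 - 136) = 99 - 131 = -32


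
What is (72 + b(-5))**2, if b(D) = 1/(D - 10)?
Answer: 1164241/225 ≈ 5174.4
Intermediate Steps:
b(D) = 1/(-10 + D)
(72 + b(-5))**2 = (72 + 1/(-10 - 5))**2 = (72 + 1/(-15))**2 = (72 - 1/15)**2 = (1079/15)**2 = 1164241/225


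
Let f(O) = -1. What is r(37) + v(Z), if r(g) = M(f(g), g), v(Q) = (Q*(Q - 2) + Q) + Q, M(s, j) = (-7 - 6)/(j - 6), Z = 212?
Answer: 1393251/31 ≈ 44944.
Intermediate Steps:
M(s, j) = -13/(-6 + j)
v(Q) = 2*Q + Q*(-2 + Q) (v(Q) = (Q*(-2 + Q) + Q) + Q = (Q + Q*(-2 + Q)) + Q = 2*Q + Q*(-2 + Q))
r(g) = -13/(-6 + g)
r(37) + v(Z) = -13/(-6 + 37) + 212**2 = -13/31 + 44944 = 1393251/31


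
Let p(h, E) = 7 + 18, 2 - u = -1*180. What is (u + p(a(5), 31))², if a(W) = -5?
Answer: 42849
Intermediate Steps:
u = 182 (u = 2 - (-1)*180 = 2 - 1*(-180) = 2 + 180 = 182)
p(h, E) = 25
(u + p(a(5), 31))² = (182 + 25)² = 207² = 42849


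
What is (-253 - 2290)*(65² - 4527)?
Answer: 767986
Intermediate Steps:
(-253 - 2290)*(65² - 4527) = -2543*(4225 - 4527) = -2543*(-302) = 767986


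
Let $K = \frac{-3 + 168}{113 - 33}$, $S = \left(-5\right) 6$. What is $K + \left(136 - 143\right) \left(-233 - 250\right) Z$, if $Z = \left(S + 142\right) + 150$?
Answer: $\frac{14173185}{16} \approx 8.8582 \cdot 10^{5}$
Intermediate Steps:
$S = -30$
$Z = 262$ ($Z = \left(-30 + 142\right) + 150 = 112 + 150 = 262$)
$K = \frac{33}{16}$ ($K = \frac{165}{80} = 165 \cdot \frac{1}{80} = \frac{33}{16} \approx 2.0625$)
$K + \left(136 - 143\right) \left(-233 - 250\right) Z = \frac{33}{16} + \left(136 - 143\right) \left(-233 - 250\right) 262 = \frac{33}{16} + \left(-7\right) \left(-483\right) 262 = \frac{33}{16} + 3381 \cdot 262 = \frac{33}{16} + 885822 = \frac{14173185}{16}$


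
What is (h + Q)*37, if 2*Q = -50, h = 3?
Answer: -814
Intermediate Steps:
Q = -25 (Q = (½)*(-50) = -25)
(h + Q)*37 = (3 - 25)*37 = -22*37 = -814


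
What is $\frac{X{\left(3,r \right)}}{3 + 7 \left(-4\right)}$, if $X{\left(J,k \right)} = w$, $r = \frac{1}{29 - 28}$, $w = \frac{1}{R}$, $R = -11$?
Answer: $\frac{1}{275} \approx 0.0036364$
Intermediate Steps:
$w = - \frac{1}{11}$ ($w = \frac{1}{-11} = - \frac{1}{11} \approx -0.090909$)
$r = 1$ ($r = 1^{-1} = 1$)
$X{\left(J,k \right)} = - \frac{1}{11}$
$\frac{X{\left(3,r \right)}}{3 + 7 \left(-4\right)} = - \frac{1}{11 \left(3 + 7 \left(-4\right)\right)} = - \frac{1}{11 \left(3 - 28\right)} = - \frac{1}{11 \left(-25\right)} = \left(- \frac{1}{11}\right) \left(- \frac{1}{25}\right) = \frac{1}{275}$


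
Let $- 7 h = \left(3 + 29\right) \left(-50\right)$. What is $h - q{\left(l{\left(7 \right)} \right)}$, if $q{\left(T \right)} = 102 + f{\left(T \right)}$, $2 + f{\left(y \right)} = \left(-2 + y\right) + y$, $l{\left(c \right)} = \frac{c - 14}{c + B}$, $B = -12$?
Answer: $\frac{4472}{35} \approx 127.77$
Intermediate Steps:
$h = \frac{1600}{7}$ ($h = - \frac{\left(3 + 29\right) \left(-50\right)}{7} = - \frac{32 \left(-50\right)}{7} = \left(- \frac{1}{7}\right) \left(-1600\right) = \frac{1600}{7} \approx 228.57$)
$l{\left(c \right)} = \frac{-14 + c}{-12 + c}$ ($l{\left(c \right)} = \frac{c - 14}{c - 12} = \frac{-14 + c}{-12 + c}$)
$f{\left(y \right)} = -4 + 2 y$ ($f{\left(y \right)} = -2 + \left(\left(-2 + y\right) + y\right) = -2 + \left(-2 + 2 y\right) = -4 + 2 y$)
$q{\left(T \right)} = 98 + 2 T$ ($q{\left(T \right)} = 102 + \left(-4 + 2 T\right) = 98 + 2 T$)
$h - q{\left(l{\left(7 \right)} \right)} = \frac{1600}{7} - \left(98 + 2 \frac{-14 + 7}{-12 + 7}\right) = \frac{1600}{7} - \left(98 + 2 \frac{1}{-5} \left(-7\right)\right) = \frac{1600}{7} - \left(98 + 2 \left(\left(- \frac{1}{5}\right) \left(-7\right)\right)\right) = \frac{1600}{7} - \left(98 + 2 \cdot \frac{7}{5}\right) = \frac{1600}{7} - \left(98 + \frac{14}{5}\right) = \frac{1600}{7} - \frac{504}{5} = \frac{4472}{35}$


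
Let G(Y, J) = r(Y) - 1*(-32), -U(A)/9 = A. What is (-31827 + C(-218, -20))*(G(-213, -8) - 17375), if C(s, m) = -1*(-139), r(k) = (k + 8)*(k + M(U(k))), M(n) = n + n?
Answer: 24071725824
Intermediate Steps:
U(A) = -9*A
M(n) = 2*n
r(k) = -17*k*(8 + k) (r(k) = (k + 8)*(k + 2*(-9*k)) = (8 + k)*(k - 18*k) = (8 + k)*(-17*k) = -17*k*(8 + k))
G(Y, J) = 32 + 17*Y*(-8 - Y) (G(Y, J) = 17*Y*(-8 - Y) - 1*(-32) = 17*Y*(-8 - Y) + 32 = 32 + 17*Y*(-8 - Y))
C(s, m) = 139
(-31827 + C(-218, -20))*(G(-213, -8) - 17375) = (-31827 + 139)*((32 - 136*(-213) - 17*(-213)²) - 17375) = -31688*((32 + 28968 - 17*45369) - 17375) = -31688*((32 + 28968 - 771273) - 17375) = -31688*(-742273 - 17375) = -31688*(-759648) = 24071725824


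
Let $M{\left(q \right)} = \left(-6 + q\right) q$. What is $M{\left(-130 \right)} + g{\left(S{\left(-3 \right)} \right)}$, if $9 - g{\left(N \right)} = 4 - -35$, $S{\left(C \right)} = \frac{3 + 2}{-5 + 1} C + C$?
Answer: $17650$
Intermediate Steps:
$M{\left(q \right)} = q \left(-6 + q\right)$
$S{\left(C \right)} = - \frac{C}{4}$ ($S{\left(C \right)} = \frac{5}{-4} C + C = 5 \left(- \frac{1}{4}\right) C + C = - \frac{5 C}{4} + C = - \frac{C}{4}$)
$g{\left(N \right)} = -30$ ($g{\left(N \right)} = 9 - \left(4 - -35\right) = 9 - \left(4 + 35\right) = 9 - 39 = -30$)
$M{\left(-130 \right)} + g{\left(S{\left(-3 \right)} \right)} = - 130 \left(-6 - 130\right) - 30 = \left(-130\right) \left(-136\right) - 30 = 17680 - 30 = 17650$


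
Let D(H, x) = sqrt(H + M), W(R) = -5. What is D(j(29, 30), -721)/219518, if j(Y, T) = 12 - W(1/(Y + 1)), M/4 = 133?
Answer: 3*sqrt(61)/219518 ≈ 0.00010674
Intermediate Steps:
M = 532 (M = 4*133 = 532)
j(Y, T) = 17 (j(Y, T) = 12 - 1*(-5) = 12 + 5 = 17)
D(H, x) = sqrt(532 + H) (D(H, x) = sqrt(H + 532) = sqrt(532 + H))
D(j(29, 30), -721)/219518 = sqrt(532 + 17)/219518 = sqrt(549)*(1/219518) = (3*sqrt(61))*(1/219518) = 3*sqrt(61)/219518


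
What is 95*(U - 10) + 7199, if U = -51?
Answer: 1404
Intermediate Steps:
95*(U - 10) + 7199 = 95*(-51 - 10) + 7199 = 95*(-61) + 7199 = -5795 + 7199 = 1404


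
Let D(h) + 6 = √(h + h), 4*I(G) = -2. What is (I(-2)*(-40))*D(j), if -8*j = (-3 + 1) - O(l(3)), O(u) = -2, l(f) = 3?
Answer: -120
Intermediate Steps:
I(G) = -½ (I(G) = (¼)*(-2) = -½)
j = 0 (j = -((-3 + 1) - 1*(-2))/8 = -(-2 + 2)/8 = -⅛*0 = 0)
D(h) = -6 + √2*√h (D(h) = -6 + √(h + h) = -6 + √(2*h) = -6 + √2*√h)
(I(-2)*(-40))*D(j) = (-½*(-40))*(-6 + √2*√0) = 20*(-6 + √2*0) = 20*(-6 + 0) = 20*(-6) = -120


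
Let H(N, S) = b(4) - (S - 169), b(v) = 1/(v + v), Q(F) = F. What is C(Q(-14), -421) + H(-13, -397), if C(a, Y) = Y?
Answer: 1161/8 ≈ 145.13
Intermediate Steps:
b(v) = 1/(2*v)
H(N, S) = 1353/8 - S (H(N, S) = (½)/4 - (S - 169) = (½)*(¼) - (-169 + S) = ⅛ + (169 - S) = 1353/8 - S)
C(Q(-14), -421) + H(-13, -397) = -421 + (1353/8 - 1*(-397)) = -421 + (1353/8 + 397) = -421 + 4529/8 = 1161/8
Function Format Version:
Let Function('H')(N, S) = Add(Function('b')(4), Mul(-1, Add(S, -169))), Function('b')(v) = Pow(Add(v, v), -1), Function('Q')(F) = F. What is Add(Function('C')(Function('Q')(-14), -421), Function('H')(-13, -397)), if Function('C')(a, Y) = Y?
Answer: Rational(1161, 8) ≈ 145.13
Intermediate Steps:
Function('b')(v) = Mul(Rational(1, 2), Pow(v, -1)) (Function('b')(v) = Pow(Mul(2, v), -1) = Mul(Rational(1, 2), Pow(v, -1)))
Function('H')(N, S) = Add(Rational(1353, 8), Mul(-1, S)) (Function('H')(N, S) = Add(Mul(Rational(1, 2), Pow(4, -1)), Mul(-1, Add(S, -169))) = Add(Mul(Rational(1, 2), Rational(1, 4)), Mul(-1, Add(-169, S))) = Add(Rational(1, 8), Add(169, Mul(-1, S))) = Add(Rational(1353, 8), Mul(-1, S)))
Add(Function('C')(Function('Q')(-14), -421), Function('H')(-13, -397)) = Add(-421, Add(Rational(1353, 8), Mul(-1, -397))) = Add(-421, Add(Rational(1353, 8), 397)) = Add(-421, Rational(4529, 8)) = Rational(1161, 8)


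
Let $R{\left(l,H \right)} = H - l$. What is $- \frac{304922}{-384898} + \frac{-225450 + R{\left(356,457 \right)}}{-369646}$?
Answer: $\frac{99724788507}{71138003054} \approx 1.4018$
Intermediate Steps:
$- \frac{304922}{-384898} + \frac{-225450 + R{\left(356,457 \right)}}{-369646} = - \frac{304922}{-384898} + \frac{-225450 + \left(457 - 356\right)}{-369646} = \left(-304922\right) \left(- \frac{1}{384898}\right) + \left(-225450 + \left(457 - 356\right)\right) \left(- \frac{1}{369646}\right) = \frac{152461}{192449} + \left(-225450 + 101\right) \left(- \frac{1}{369646}\right) = \frac{152461}{192449} - - \frac{225349}{369646} = \frac{152461}{192449} + \frac{225349}{369646} = \frac{99724788507}{71138003054}$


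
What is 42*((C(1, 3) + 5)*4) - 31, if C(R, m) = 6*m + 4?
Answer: 4505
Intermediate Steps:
C(R, m) = 4 + 6*m
42*((C(1, 3) + 5)*4) - 31 = 42*(((4 + 6*3) + 5)*4) - 31 = 42*(((4 + 18) + 5)*4) - 31 = 42*((22 + 5)*4) - 31 = 42*(27*4) - 31 = 42*108 - 31 = 4536 - 31 = 4505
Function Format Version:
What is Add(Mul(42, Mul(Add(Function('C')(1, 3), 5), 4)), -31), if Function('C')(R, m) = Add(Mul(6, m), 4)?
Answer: 4505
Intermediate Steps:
Function('C')(R, m) = Add(4, Mul(6, m))
Add(Mul(42, Mul(Add(Function('C')(1, 3), 5), 4)), -31) = Add(Mul(42, Mul(Add(Add(4, Mul(6, 3)), 5), 4)), -31) = Add(Mul(42, Mul(Add(Add(4, 18), 5), 4)), -31) = Add(Mul(42, Mul(Add(22, 5), 4)), -31) = Add(Mul(42, Mul(27, 4)), -31) = Add(Mul(42, 108), -31) = Add(4536, -31) = 4505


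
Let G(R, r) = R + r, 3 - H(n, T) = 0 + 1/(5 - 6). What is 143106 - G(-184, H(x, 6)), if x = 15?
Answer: 143286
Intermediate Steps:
H(n, T) = 4 (H(n, T) = 3 - (0 + 1/(5 - 6)) = 3 - (0 + 1/(-1)) = 3 - (0 - 1) = 3 - 1*(-1) = 3 + 1 = 4)
143106 - G(-184, H(x, 6)) = 143106 - (-184 + 4) = 143106 - 1*(-180) = 143106 + 180 = 143286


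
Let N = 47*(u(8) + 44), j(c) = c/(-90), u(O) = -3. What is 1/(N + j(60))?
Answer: 3/5779 ≈ 0.00051912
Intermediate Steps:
j(c) = -c/90 (j(c) = c*(-1/90) = -c/90)
N = 1927 (N = 47*(-3 + 44) = 47*41 = 1927)
1/(N + j(60)) = 1/(1927 - 1/90*60) = 1/(1927 - ⅔) = 1/(5779/3) = 3/5779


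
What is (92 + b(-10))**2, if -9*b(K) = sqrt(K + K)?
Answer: 685564/81 - 368*I*sqrt(5)/9 ≈ 8463.8 - 91.43*I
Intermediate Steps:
b(K) = -sqrt(2)*sqrt(K)/9 (b(K) = -sqrt(K + K)/9 = -sqrt(2)*sqrt(K)/9)
(92 + b(-10))**2 = (92 - sqrt(2)*sqrt(-10)/9)**2 = (92 - sqrt(2)*I*sqrt(10)/9)**2 = (92 - 2*I*sqrt(5)/9)**2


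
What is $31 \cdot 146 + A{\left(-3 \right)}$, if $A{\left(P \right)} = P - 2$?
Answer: $4521$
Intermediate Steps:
$A{\left(P \right)} = -2 + P$ ($A{\left(P \right)} = P - 2 = -2 + P$)
$31 \cdot 146 + A{\left(-3 \right)} = 31 \cdot 146 - 5 = 4526 - 5 = 4521$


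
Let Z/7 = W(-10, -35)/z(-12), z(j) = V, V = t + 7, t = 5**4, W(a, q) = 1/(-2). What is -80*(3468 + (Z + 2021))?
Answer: -34690445/79 ≈ -4.3912e+5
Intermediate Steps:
W(a, q) = -1/2
t = 625
V = 632 (V = 625 + 7 = 632)
z(j) = 632
Z = -7/1264 (Z = 7*(-1/2/632) = 7*(-1/2*1/632) = 7*(-1/1264) = -7/1264 ≈ -0.0055380)
-80*(3468 + (Z + 2021)) = -80*(3468 + (-7/1264 + 2021)) = -80*(3468 + 2554537/1264) = -80*6938089/1264 = -34690445/79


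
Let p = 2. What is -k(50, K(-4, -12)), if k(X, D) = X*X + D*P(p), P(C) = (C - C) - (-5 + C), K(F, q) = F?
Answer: -2488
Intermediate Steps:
P(C) = 5 - C (P(C) = 0 + (5 - C) = 5 - C)
k(X, D) = X² + 3*D (k(X, D) = X*X + D*(5 - 1*2) = X² + D*(5 - 2) = X² + D*3 = X² + 3*D)
-k(50, K(-4, -12)) = -(50² + 3*(-4)) = -(2500 - 12) = -1*2488 = -2488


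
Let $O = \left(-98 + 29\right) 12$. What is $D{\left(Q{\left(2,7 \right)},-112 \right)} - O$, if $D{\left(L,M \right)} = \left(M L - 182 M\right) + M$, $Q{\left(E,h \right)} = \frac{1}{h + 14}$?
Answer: $\frac{63284}{3} \approx 21095.0$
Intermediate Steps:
$Q{\left(E,h \right)} = \frac{1}{14 + h}$
$D{\left(L,M \right)} = - 181 M + L M$ ($D{\left(L,M \right)} = \left(L M - 182 M\right) + M = \left(- 182 M + L M\right) + M = - 181 M + L M$)
$O = -828$ ($O = \left(-69\right) 12 = -828$)
$D{\left(Q{\left(2,7 \right)},-112 \right)} - O = - 112 \left(-181 + \frac{1}{14 + 7}\right) - -828 = - 112 \left(-181 + \frac{1}{21}\right) + 828 = \left(-112\right) \left(- \frac{3800}{21}\right) + 828 = \frac{60800}{3} + 828 = \frac{63284}{3}$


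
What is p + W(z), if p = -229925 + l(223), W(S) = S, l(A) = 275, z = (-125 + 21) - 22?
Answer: -229776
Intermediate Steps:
z = -126 (z = -104 - 22 = -126)
p = -229650 (p = -229925 + 275 = -229650)
p + W(z) = -229650 - 126 = -229776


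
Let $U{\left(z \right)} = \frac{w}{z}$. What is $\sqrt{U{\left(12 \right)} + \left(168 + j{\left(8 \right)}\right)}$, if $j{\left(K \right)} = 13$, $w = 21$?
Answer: $\frac{\sqrt{731}}{2} \approx 13.519$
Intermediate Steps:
$U{\left(z \right)} = \frac{21}{z}$
$\sqrt{U{\left(12 \right)} + \left(168 + j{\left(8 \right)}\right)} = \sqrt{\frac{21}{12} + \left(168 + 13\right)} = \sqrt{21 \cdot \frac{1}{12} + 181} = \sqrt{\frac{7}{4} + 181} = \sqrt{\frac{731}{4}} = \frac{\sqrt{731}}{2}$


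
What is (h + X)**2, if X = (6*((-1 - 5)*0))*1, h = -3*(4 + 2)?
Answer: 324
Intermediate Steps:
h = -18 (h = -3*6 = -18)
X = 0 (X = (6*(-6*0))*1 = (6*0)*1 = 0*1 = 0)
(h + X)**2 = (-18 + 0)**2 = (-18)**2 = 324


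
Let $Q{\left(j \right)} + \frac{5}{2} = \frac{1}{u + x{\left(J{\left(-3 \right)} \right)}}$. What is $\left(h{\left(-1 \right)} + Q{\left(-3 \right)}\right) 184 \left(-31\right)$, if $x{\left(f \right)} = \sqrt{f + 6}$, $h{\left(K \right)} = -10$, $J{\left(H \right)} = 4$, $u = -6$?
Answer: $\frac{944012}{13} + \frac{2852 \sqrt{10}}{13} \approx 73310.0$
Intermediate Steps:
$x{\left(f \right)} = \sqrt{6 + f}$
$Q{\left(j \right)} = - \frac{5}{2} + \frac{1}{-6 + \sqrt{10}}$ ($Q{\left(j \right)} = - \frac{5}{2} + \frac{1}{-6 + \sqrt{6 + 4}} = - \frac{5}{2} + \frac{1}{-6 + \sqrt{10}}$)
$\left(h{\left(-1 \right)} + Q{\left(-3 \right)}\right) 184 \left(-31\right) = \left(-10 - \left(\frac{71}{26} + \frac{\sqrt{10}}{26}\right)\right) 184 \left(-31\right) = \left(- \frac{331}{26} - \frac{\sqrt{10}}{26}\right) 184 \left(-31\right) = \left(- \frac{30452}{13} - \frac{92 \sqrt{10}}{13}\right) \left(-31\right) = \frac{944012}{13} + \frac{2852 \sqrt{10}}{13}$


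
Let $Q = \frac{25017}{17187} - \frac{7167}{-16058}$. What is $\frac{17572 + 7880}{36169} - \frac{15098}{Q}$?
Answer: $- \frac{7176119444256632}{904056581635} \approx -7937.7$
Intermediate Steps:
$Q = \frac{174967405}{91996282}$ ($Q = 25017 \cdot \frac{1}{17187} - - \frac{7167}{16058} = \frac{8339}{5729} + \frac{7167}{16058} = \frac{174967405}{91996282} \approx 1.9019$)
$\frac{17572 + 7880}{36169} - \frac{15098}{Q} = \frac{17572 + 7880}{36169} - \frac{15098}{\frac{174967405}{91996282}} = 25452 \cdot \frac{1}{36169} - \frac{1388959865636}{174967405} = \frac{3636}{5167} - \frac{1388959865636}{174967405} = - \frac{7176119444256632}{904056581635}$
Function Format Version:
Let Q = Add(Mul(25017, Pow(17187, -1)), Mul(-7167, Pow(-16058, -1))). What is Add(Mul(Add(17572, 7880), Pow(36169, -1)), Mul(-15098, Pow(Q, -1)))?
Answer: Rational(-7176119444256632, 904056581635) ≈ -7937.7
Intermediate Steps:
Q = Rational(174967405, 91996282) (Q = Add(Mul(25017, Rational(1, 17187)), Mul(-7167, Rational(-1, 16058))) = Add(Rational(8339, 5729), Rational(7167, 16058)) = Rational(174967405, 91996282) ≈ 1.9019)
Add(Mul(Add(17572, 7880), Pow(36169, -1)), Mul(-15098, Pow(Q, -1))) = Add(Mul(Add(17572, 7880), Pow(36169, -1)), Mul(-15098, Pow(Rational(174967405, 91996282), -1))) = Add(Mul(25452, Rational(1, 36169)), Mul(-15098, Rational(91996282, 174967405))) = Add(Rational(3636, 5167), Rational(-1388959865636, 174967405)) = Rational(-7176119444256632, 904056581635)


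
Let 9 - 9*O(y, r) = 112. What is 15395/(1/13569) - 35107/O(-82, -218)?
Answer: 21516475728/103 ≈ 2.0890e+8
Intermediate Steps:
O(y, r) = -103/9 (O(y, r) = 1 - ⅑*112 = 1 - 112/9 = -103/9)
15395/(1/13569) - 35107/O(-82, -218) = 15395/(1/13569) - 35107/(-103/9) = 15395/(1/13569) - 35107*(-9/103) = 15395*13569 + 315963/103 = 208894755 + 315963/103 = 21516475728/103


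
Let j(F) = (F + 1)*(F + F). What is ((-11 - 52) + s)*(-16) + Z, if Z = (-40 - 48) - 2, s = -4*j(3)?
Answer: 2454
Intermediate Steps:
j(F) = 2*F*(1 + F) (j(F) = (1 + F)*(2*F) = 2*F*(1 + F))
s = -96 (s = -8*3*(1 + 3) = -8*3*4 = -4*24 = -96)
Z = -90 (Z = -88 - 2 = -90)
((-11 - 52) + s)*(-16) + Z = ((-11 - 52) - 96)*(-16) - 90 = (-63 - 96)*(-16) - 90 = -159*(-16) - 90 = 2544 - 90 = 2454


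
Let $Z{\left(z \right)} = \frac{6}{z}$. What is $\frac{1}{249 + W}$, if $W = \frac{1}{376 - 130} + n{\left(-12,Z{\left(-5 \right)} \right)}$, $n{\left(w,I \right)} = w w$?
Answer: $\frac{246}{96679} \approx 0.0025445$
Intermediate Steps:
$n{\left(w,I \right)} = w^{2}$
$W = \frac{35425}{246}$ ($W = \frac{1}{376 - 130} + \left(-12\right)^{2} = \frac{1}{246} + 144 = \frac{35425}{246} \approx 144.0$)
$\frac{1}{249 + W} = \frac{1}{249 + \frac{35425}{246}} = \frac{1}{\frac{96679}{246}} = \frac{246}{96679}$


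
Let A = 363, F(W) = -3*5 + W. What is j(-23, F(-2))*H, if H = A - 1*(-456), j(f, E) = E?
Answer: -13923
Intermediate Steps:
F(W) = -15 + W
H = 819 (H = 363 - 1*(-456) = 363 + 456 = 819)
j(-23, F(-2))*H = (-15 - 2)*819 = -17*819 = -13923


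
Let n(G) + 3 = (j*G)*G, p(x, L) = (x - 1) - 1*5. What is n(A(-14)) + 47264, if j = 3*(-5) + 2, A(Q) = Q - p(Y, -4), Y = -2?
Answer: 46793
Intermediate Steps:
p(x, L) = -6 + x (p(x, L) = (-1 + x) - 5 = -6 + x)
A(Q) = 8 + Q (A(Q) = Q - (-6 - 2) = Q - 1*(-8) = Q + 8 = 8 + Q)
j = -13 (j = -15 + 2 = -13)
n(G) = -3 - 13*G² (n(G) = -3 + (-13*G)*G = -3 - 13*G²)
n(A(-14)) + 47264 = (-3 - 13*(8 - 14)²) + 47264 = (-3 - 13*(-6)²) + 47264 = (-3 - 13*36) + 47264 = (-3 - 468) + 47264 = -471 + 47264 = 46793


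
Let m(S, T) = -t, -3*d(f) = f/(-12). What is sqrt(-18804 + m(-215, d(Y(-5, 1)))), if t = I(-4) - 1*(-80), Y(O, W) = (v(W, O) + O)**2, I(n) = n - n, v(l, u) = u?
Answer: 2*I*sqrt(4721) ≈ 137.42*I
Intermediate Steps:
I(n) = 0
Y(O, W) = 4*O**2 (Y(O, W) = (O + O)**2 = (2*O)**2 = 4*O**2)
d(f) = f/36 (d(f) = -f/(3*(-12)) = -f*(-1)/(3*12) = -(-1)*f/36 = f/36)
t = 80 (t = 0 - 1*(-80) = 0 + 80 = 80)
m(S, T) = -80 (m(S, T) = -1*80 = -80)
sqrt(-18804 + m(-215, d(Y(-5, 1)))) = sqrt(-18804 - 80) = sqrt(-18884) = 2*I*sqrt(4721)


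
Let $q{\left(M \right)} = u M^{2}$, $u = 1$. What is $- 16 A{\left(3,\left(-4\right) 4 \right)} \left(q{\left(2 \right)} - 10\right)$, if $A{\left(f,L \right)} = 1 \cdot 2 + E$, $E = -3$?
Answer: $-96$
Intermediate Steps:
$q{\left(M \right)} = M^{2}$ ($q{\left(M \right)} = 1 M^{2} = M^{2}$)
$A{\left(f,L \right)} = -1$ ($A{\left(f,L \right)} = 1 \cdot 2 - 3 = 2 - 3 = -1$)
$- 16 A{\left(3,\left(-4\right) 4 \right)} \left(q{\left(2 \right)} - 10\right) = \left(-16\right) \left(-1\right) \left(2^{2} - 10\right) = 16 \left(4 - 10\right) = 16 \left(-6\right) = -96$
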